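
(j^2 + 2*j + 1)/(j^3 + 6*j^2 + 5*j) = (j + 1)/(j*(j + 5))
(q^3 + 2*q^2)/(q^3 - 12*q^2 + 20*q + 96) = q^2/(q^2 - 14*q + 48)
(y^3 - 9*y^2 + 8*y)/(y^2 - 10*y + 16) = y*(y - 1)/(y - 2)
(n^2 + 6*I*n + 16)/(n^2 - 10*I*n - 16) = (n + 8*I)/(n - 8*I)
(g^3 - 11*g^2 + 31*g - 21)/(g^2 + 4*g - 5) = (g^2 - 10*g + 21)/(g + 5)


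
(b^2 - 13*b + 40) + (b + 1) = b^2 - 12*b + 41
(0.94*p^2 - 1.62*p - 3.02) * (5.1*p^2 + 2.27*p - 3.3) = 4.794*p^4 - 6.1282*p^3 - 22.1814*p^2 - 1.5094*p + 9.966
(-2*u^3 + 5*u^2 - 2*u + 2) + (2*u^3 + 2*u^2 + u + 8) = 7*u^2 - u + 10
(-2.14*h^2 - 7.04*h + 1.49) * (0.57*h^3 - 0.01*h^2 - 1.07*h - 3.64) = -1.2198*h^5 - 3.9914*h^4 + 3.2095*h^3 + 15.3075*h^2 + 24.0313*h - 5.4236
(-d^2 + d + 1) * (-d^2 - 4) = d^4 - d^3 + 3*d^2 - 4*d - 4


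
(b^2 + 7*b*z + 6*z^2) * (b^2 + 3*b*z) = b^4 + 10*b^3*z + 27*b^2*z^2 + 18*b*z^3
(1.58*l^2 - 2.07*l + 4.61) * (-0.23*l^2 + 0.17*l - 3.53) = -0.3634*l^4 + 0.7447*l^3 - 6.9896*l^2 + 8.0908*l - 16.2733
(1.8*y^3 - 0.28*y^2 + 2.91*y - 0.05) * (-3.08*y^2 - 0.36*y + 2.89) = -5.544*y^5 + 0.2144*y^4 - 3.66*y^3 - 1.7028*y^2 + 8.4279*y - 0.1445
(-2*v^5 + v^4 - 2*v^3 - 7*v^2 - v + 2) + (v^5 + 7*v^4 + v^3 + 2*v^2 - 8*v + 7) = -v^5 + 8*v^4 - v^3 - 5*v^2 - 9*v + 9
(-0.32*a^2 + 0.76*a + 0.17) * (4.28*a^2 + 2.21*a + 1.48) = -1.3696*a^4 + 2.5456*a^3 + 1.9336*a^2 + 1.5005*a + 0.2516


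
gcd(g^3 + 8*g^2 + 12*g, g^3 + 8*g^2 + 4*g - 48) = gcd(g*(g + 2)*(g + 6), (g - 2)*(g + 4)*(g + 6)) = g + 6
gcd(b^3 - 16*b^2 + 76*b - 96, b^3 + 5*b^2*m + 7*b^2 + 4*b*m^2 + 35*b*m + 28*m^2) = 1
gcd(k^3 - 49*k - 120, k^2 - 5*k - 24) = k^2 - 5*k - 24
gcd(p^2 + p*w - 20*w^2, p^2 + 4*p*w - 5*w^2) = p + 5*w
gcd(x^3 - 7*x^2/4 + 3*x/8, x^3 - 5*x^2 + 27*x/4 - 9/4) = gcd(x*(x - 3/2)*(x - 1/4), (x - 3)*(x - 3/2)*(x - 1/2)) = x - 3/2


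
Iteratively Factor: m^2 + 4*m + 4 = (m + 2)*(m + 2)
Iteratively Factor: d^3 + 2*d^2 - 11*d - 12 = (d + 4)*(d^2 - 2*d - 3) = (d + 1)*(d + 4)*(d - 3)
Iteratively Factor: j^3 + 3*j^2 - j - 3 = (j + 3)*(j^2 - 1) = (j + 1)*(j + 3)*(j - 1)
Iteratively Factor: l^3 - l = (l)*(l^2 - 1) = l*(l - 1)*(l + 1)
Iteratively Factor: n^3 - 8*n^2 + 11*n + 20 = (n + 1)*(n^2 - 9*n + 20) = (n - 4)*(n + 1)*(n - 5)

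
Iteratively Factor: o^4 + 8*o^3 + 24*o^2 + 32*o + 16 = (o + 2)*(o^3 + 6*o^2 + 12*o + 8) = (o + 2)^2*(o^2 + 4*o + 4) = (o + 2)^3*(o + 2)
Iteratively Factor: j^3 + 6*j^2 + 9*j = (j + 3)*(j^2 + 3*j) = (j + 3)^2*(j)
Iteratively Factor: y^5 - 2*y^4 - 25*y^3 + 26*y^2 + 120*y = (y - 3)*(y^4 + y^3 - 22*y^2 - 40*y) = (y - 5)*(y - 3)*(y^3 + 6*y^2 + 8*y) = (y - 5)*(y - 3)*(y + 2)*(y^2 + 4*y) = y*(y - 5)*(y - 3)*(y + 2)*(y + 4)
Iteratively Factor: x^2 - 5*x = (x)*(x - 5)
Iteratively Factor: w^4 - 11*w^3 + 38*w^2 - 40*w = (w - 2)*(w^3 - 9*w^2 + 20*w) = w*(w - 2)*(w^2 - 9*w + 20) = w*(w - 5)*(w - 2)*(w - 4)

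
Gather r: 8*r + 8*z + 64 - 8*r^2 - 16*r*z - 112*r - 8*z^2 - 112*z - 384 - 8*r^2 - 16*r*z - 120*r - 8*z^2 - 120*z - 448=-16*r^2 + r*(-32*z - 224) - 16*z^2 - 224*z - 768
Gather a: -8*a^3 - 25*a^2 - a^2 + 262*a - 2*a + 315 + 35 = -8*a^3 - 26*a^2 + 260*a + 350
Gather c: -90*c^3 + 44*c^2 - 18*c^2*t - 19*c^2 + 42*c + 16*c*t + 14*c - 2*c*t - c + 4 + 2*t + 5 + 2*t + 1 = -90*c^3 + c^2*(25 - 18*t) + c*(14*t + 55) + 4*t + 10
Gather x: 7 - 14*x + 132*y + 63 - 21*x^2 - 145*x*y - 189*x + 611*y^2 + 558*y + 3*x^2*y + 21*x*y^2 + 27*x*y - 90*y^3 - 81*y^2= x^2*(3*y - 21) + x*(21*y^2 - 118*y - 203) - 90*y^3 + 530*y^2 + 690*y + 70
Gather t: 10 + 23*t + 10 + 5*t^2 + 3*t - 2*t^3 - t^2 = -2*t^3 + 4*t^2 + 26*t + 20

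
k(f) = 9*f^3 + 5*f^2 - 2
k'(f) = 27*f^2 + 10*f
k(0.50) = 0.38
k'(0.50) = 11.75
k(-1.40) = -16.90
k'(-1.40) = 38.92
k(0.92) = 9.24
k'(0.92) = 32.05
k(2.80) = 234.77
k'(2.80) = 239.68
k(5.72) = 1845.94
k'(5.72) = 940.60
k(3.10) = 314.17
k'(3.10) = 290.47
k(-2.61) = -127.96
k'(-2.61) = 157.83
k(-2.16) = -69.37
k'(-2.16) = 104.37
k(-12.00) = -14834.00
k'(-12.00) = 3768.00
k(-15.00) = -29252.00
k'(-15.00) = 5925.00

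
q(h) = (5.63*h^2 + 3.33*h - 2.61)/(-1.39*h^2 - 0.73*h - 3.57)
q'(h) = (2.78*h + 0.73)*(5.63*h^2 + 3.33*h - 2.61)/(-1.39*h^2 - 0.73*h - 3.57)^2 + (11.26*h + 3.33)/(-1.39*h^2 - 0.73*h - 3.57) = (0.518800000000001*h^2 - 47.454*h - 13.7934)/(1.9321*h^4 + 2.0294*h^3 + 10.4575*h^2 + 5.2122*h + 12.7449)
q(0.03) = 0.70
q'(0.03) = -1.18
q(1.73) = -2.22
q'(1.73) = -1.17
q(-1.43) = -0.77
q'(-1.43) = 1.91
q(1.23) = -1.52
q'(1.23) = -1.65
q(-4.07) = -3.26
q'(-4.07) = 0.34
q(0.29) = 0.30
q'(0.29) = -1.81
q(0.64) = -0.40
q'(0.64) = -2.07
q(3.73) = -3.44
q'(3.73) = -0.28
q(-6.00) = -3.66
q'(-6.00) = 0.12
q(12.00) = -3.99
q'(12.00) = -0.01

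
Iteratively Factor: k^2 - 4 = (k + 2)*(k - 2)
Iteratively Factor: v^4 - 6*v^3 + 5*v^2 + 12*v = (v)*(v^3 - 6*v^2 + 5*v + 12) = v*(v - 3)*(v^2 - 3*v - 4) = v*(v - 3)*(v + 1)*(v - 4)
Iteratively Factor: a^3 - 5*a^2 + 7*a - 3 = (a - 1)*(a^2 - 4*a + 3) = (a - 1)^2*(a - 3)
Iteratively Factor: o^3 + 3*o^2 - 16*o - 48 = (o + 4)*(o^2 - o - 12) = (o - 4)*(o + 4)*(o + 3)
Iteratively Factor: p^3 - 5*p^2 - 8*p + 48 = (p - 4)*(p^2 - p - 12) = (p - 4)^2*(p + 3)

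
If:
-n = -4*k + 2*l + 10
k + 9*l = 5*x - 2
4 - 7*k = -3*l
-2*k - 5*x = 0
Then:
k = 5/12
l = -13/36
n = -137/18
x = -1/6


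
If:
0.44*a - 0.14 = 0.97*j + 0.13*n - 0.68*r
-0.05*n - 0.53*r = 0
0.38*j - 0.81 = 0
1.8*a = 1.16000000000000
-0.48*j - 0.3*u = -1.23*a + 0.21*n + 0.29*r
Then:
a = 0.64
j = 2.13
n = -9.91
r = 0.93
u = 5.27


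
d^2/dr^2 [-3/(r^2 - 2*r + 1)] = -18/(r^4 - 4*r^3 + 6*r^2 - 4*r + 1)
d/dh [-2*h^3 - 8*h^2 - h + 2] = -6*h^2 - 16*h - 1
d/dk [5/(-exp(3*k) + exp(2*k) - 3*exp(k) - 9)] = (15*exp(2*k) - 10*exp(k) + 15)*exp(k)/(exp(3*k) - exp(2*k) + 3*exp(k) + 9)^2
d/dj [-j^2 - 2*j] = -2*j - 2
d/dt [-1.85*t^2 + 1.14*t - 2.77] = 1.14 - 3.7*t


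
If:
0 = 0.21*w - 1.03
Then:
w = 4.90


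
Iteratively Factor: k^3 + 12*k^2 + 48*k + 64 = (k + 4)*(k^2 + 8*k + 16) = (k + 4)^2*(k + 4)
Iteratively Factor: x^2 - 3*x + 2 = (x - 2)*(x - 1)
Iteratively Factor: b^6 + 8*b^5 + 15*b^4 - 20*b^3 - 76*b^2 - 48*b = (b + 2)*(b^5 + 6*b^4 + 3*b^3 - 26*b^2 - 24*b) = (b + 2)*(b + 4)*(b^4 + 2*b^3 - 5*b^2 - 6*b) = (b + 1)*(b + 2)*(b + 4)*(b^3 + b^2 - 6*b) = (b - 2)*(b + 1)*(b + 2)*(b + 4)*(b^2 + 3*b) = (b - 2)*(b + 1)*(b + 2)*(b + 3)*(b + 4)*(b)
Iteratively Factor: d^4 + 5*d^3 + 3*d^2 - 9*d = (d)*(d^3 + 5*d^2 + 3*d - 9) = d*(d - 1)*(d^2 + 6*d + 9) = d*(d - 1)*(d + 3)*(d + 3)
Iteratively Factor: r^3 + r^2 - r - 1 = (r + 1)*(r^2 - 1) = (r + 1)^2*(r - 1)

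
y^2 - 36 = (y - 6)*(y + 6)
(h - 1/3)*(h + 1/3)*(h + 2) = h^3 + 2*h^2 - h/9 - 2/9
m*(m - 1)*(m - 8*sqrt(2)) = m^3 - 8*sqrt(2)*m^2 - m^2 + 8*sqrt(2)*m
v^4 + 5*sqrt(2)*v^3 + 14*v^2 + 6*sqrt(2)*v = v*(v + sqrt(2))^2*(v + 3*sqrt(2))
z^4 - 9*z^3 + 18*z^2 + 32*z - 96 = (z - 4)^2*(z - 3)*(z + 2)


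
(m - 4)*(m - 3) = m^2 - 7*m + 12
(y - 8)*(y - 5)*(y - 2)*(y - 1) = y^4 - 16*y^3 + 81*y^2 - 146*y + 80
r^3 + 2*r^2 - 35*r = r*(r - 5)*(r + 7)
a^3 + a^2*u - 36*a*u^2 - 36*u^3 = (a - 6*u)*(a + u)*(a + 6*u)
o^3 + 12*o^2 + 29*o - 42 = (o - 1)*(o + 6)*(o + 7)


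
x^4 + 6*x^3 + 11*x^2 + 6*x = x*(x + 1)*(x + 2)*(x + 3)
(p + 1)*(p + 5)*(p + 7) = p^3 + 13*p^2 + 47*p + 35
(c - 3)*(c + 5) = c^2 + 2*c - 15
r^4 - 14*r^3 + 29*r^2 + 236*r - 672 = (r - 8)*(r - 7)*(r - 3)*(r + 4)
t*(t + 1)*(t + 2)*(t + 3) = t^4 + 6*t^3 + 11*t^2 + 6*t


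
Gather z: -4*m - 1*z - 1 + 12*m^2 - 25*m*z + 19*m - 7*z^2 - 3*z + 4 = 12*m^2 + 15*m - 7*z^2 + z*(-25*m - 4) + 3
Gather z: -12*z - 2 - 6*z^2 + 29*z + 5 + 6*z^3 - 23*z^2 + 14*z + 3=6*z^3 - 29*z^2 + 31*z + 6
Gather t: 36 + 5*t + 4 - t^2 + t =-t^2 + 6*t + 40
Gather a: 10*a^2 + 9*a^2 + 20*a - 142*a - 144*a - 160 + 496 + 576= 19*a^2 - 266*a + 912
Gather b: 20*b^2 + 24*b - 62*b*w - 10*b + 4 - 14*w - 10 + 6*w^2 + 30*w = 20*b^2 + b*(14 - 62*w) + 6*w^2 + 16*w - 6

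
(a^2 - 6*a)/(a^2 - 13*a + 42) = a/(a - 7)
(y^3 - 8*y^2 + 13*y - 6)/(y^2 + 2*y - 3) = (y^2 - 7*y + 6)/(y + 3)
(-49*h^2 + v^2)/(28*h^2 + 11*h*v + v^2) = (-7*h + v)/(4*h + v)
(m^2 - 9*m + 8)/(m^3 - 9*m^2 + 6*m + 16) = (m - 1)/(m^2 - m - 2)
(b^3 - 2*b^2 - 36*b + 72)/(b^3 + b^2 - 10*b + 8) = (b^2 - 36)/(b^2 + 3*b - 4)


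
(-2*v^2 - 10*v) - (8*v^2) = -10*v^2 - 10*v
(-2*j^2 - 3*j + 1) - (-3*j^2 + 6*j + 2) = j^2 - 9*j - 1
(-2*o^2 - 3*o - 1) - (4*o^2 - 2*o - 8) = -6*o^2 - o + 7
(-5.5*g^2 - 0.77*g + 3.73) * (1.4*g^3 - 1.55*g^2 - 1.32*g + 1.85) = -7.7*g^5 + 7.447*g^4 + 13.6755*g^3 - 14.9401*g^2 - 6.3481*g + 6.9005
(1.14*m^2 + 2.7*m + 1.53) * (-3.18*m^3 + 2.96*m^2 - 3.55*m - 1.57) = -3.6252*m^5 - 5.2116*m^4 - 0.9204*m^3 - 6.846*m^2 - 9.6705*m - 2.4021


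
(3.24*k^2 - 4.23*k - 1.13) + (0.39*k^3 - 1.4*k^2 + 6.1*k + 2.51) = 0.39*k^3 + 1.84*k^2 + 1.87*k + 1.38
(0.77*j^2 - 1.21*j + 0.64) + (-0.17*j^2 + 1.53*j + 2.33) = 0.6*j^2 + 0.32*j + 2.97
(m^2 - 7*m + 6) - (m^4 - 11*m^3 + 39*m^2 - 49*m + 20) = -m^4 + 11*m^3 - 38*m^2 + 42*m - 14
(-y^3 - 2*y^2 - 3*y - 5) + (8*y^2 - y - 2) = -y^3 + 6*y^2 - 4*y - 7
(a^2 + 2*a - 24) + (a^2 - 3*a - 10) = 2*a^2 - a - 34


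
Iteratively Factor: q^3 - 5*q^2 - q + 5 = (q - 1)*(q^2 - 4*q - 5) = (q - 5)*(q - 1)*(q + 1)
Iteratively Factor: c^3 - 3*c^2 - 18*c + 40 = (c - 5)*(c^2 + 2*c - 8) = (c - 5)*(c + 4)*(c - 2)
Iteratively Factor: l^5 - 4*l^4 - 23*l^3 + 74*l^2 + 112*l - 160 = (l - 1)*(l^4 - 3*l^3 - 26*l^2 + 48*l + 160) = (l - 1)*(l + 2)*(l^3 - 5*l^2 - 16*l + 80) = (l - 1)*(l + 2)*(l + 4)*(l^2 - 9*l + 20) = (l - 4)*(l - 1)*(l + 2)*(l + 4)*(l - 5)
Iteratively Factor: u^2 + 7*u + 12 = (u + 4)*(u + 3)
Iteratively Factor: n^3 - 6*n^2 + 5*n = (n - 1)*(n^2 - 5*n) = n*(n - 1)*(n - 5)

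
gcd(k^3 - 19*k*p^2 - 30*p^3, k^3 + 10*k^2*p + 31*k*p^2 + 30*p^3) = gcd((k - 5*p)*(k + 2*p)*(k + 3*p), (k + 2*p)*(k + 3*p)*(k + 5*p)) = k^2 + 5*k*p + 6*p^2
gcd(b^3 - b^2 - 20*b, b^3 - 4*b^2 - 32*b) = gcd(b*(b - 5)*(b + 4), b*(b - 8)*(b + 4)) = b^2 + 4*b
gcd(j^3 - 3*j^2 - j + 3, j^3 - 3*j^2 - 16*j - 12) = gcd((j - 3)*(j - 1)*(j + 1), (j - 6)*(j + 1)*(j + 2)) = j + 1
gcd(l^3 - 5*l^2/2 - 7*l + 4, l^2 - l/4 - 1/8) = l - 1/2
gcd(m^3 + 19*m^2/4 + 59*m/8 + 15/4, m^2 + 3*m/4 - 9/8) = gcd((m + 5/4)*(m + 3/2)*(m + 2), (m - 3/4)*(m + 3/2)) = m + 3/2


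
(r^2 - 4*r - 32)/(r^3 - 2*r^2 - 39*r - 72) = (r + 4)/(r^2 + 6*r + 9)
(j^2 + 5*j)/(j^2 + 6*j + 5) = j/(j + 1)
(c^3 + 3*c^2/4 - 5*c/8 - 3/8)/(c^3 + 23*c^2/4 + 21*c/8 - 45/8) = (2*c^2 + 3*c + 1)/(2*c^2 + 13*c + 15)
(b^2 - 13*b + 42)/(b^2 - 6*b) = (b - 7)/b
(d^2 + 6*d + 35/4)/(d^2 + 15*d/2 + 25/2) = (d + 7/2)/(d + 5)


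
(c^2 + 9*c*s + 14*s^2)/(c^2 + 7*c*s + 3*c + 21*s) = (c + 2*s)/(c + 3)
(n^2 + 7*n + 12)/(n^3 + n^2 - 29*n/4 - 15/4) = 4*(n + 4)/(4*n^2 - 8*n - 5)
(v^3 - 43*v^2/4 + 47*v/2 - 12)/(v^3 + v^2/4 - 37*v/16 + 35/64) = 16*(4*v^3 - 43*v^2 + 94*v - 48)/(64*v^3 + 16*v^2 - 148*v + 35)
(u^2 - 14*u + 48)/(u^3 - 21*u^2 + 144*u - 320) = (u - 6)/(u^2 - 13*u + 40)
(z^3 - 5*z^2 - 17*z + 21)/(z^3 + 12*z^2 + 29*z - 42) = (z^2 - 4*z - 21)/(z^2 + 13*z + 42)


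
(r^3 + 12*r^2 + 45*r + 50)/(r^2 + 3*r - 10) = (r^2 + 7*r + 10)/(r - 2)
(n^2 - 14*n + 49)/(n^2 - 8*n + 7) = (n - 7)/(n - 1)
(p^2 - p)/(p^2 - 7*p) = (p - 1)/(p - 7)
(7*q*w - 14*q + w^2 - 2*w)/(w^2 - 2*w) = (7*q + w)/w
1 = 1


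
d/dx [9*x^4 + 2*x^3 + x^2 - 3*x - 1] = 36*x^3 + 6*x^2 + 2*x - 3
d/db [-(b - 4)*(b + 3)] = 1 - 2*b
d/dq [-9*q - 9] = -9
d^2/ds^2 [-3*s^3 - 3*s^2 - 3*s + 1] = -18*s - 6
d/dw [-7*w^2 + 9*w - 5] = 9 - 14*w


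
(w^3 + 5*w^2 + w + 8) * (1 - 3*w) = -3*w^4 - 14*w^3 + 2*w^2 - 23*w + 8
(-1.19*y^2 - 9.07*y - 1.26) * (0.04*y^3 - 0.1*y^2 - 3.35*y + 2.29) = -0.0476*y^5 - 0.2438*y^4 + 4.8431*y^3 + 27.7854*y^2 - 16.5493*y - 2.8854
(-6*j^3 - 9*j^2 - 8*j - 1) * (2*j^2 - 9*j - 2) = -12*j^5 + 36*j^4 + 77*j^3 + 88*j^2 + 25*j + 2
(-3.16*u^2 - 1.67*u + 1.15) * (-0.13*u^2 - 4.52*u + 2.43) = 0.4108*u^4 + 14.5003*u^3 - 0.279900000000001*u^2 - 9.2561*u + 2.7945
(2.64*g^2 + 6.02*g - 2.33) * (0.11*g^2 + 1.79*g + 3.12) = 0.2904*g^4 + 5.3878*g^3 + 18.7563*g^2 + 14.6117*g - 7.2696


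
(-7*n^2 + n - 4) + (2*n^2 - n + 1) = -5*n^2 - 3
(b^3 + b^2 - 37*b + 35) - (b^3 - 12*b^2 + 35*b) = 13*b^2 - 72*b + 35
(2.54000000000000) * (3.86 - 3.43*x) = 9.8044 - 8.7122*x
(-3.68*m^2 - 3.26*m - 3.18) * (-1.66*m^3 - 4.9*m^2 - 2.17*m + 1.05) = 6.1088*m^5 + 23.4436*m^4 + 29.2384*m^3 + 18.7922*m^2 + 3.4776*m - 3.339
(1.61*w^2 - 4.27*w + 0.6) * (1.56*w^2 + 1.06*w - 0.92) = 2.5116*w^4 - 4.9546*w^3 - 5.0714*w^2 + 4.5644*w - 0.552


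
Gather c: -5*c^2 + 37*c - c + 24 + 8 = -5*c^2 + 36*c + 32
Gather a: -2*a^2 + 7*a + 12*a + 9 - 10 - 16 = -2*a^2 + 19*a - 17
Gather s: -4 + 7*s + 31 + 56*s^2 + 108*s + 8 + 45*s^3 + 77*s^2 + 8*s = 45*s^3 + 133*s^2 + 123*s + 35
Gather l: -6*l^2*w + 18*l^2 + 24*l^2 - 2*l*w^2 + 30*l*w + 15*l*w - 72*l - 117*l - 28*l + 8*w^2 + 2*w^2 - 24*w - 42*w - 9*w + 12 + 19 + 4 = l^2*(42 - 6*w) + l*(-2*w^2 + 45*w - 217) + 10*w^2 - 75*w + 35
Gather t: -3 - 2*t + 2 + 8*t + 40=6*t + 39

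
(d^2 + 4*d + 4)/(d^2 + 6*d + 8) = (d + 2)/(d + 4)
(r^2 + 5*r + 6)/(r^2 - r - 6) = (r + 3)/(r - 3)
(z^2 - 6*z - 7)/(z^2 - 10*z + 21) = (z + 1)/(z - 3)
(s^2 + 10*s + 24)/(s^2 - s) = (s^2 + 10*s + 24)/(s*(s - 1))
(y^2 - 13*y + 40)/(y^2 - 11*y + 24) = (y - 5)/(y - 3)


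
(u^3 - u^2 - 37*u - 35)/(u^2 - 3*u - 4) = (u^2 - 2*u - 35)/(u - 4)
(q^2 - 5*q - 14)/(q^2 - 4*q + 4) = (q^2 - 5*q - 14)/(q^2 - 4*q + 4)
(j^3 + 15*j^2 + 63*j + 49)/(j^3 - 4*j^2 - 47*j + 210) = (j^2 + 8*j + 7)/(j^2 - 11*j + 30)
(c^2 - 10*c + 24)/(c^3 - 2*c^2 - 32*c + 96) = (c - 6)/(c^2 + 2*c - 24)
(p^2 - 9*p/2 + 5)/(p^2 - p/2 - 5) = (p - 2)/(p + 2)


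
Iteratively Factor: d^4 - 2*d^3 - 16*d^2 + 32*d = (d)*(d^3 - 2*d^2 - 16*d + 32) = d*(d - 4)*(d^2 + 2*d - 8) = d*(d - 4)*(d + 4)*(d - 2)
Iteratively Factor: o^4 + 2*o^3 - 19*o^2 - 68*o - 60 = (o + 2)*(o^3 - 19*o - 30) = (o - 5)*(o + 2)*(o^2 + 5*o + 6) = (o - 5)*(o + 2)*(o + 3)*(o + 2)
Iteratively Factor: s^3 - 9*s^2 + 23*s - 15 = (s - 5)*(s^2 - 4*s + 3) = (s - 5)*(s - 1)*(s - 3)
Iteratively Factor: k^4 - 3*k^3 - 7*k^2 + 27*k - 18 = (k - 1)*(k^3 - 2*k^2 - 9*k + 18) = (k - 1)*(k + 3)*(k^2 - 5*k + 6) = (k - 2)*(k - 1)*(k + 3)*(k - 3)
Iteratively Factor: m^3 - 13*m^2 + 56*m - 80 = (m - 4)*(m^2 - 9*m + 20) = (m - 5)*(m - 4)*(m - 4)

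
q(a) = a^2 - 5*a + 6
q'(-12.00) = -29.00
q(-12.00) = 210.00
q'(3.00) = 1.00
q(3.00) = 0.00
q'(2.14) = -0.72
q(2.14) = -0.12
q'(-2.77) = -10.54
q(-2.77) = 27.52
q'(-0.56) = -6.12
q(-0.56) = 9.11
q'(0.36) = -4.28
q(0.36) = 4.33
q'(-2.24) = -9.48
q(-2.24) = 22.22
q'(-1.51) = -8.02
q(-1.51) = 15.83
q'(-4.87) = -14.74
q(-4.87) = 54.07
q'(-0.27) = -5.54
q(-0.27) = 7.42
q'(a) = 2*a - 5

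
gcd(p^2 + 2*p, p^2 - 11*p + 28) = 1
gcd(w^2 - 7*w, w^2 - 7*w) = w^2 - 7*w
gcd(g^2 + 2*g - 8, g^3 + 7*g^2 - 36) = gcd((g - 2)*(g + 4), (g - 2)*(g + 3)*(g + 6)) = g - 2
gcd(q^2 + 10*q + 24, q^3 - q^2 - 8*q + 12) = 1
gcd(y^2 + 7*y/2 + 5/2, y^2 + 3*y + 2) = y + 1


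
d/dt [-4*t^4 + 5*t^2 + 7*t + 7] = -16*t^3 + 10*t + 7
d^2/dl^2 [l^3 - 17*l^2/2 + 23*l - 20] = 6*l - 17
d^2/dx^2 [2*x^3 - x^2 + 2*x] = 12*x - 2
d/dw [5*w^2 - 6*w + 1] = 10*w - 6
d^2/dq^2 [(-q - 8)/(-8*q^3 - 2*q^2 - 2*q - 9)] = 4*(2*(q + 8)*(12*q^2 + 2*q + 1)^2 - (12*q^2 + 2*q + (q + 8)*(12*q + 1) + 1)*(8*q^3 + 2*q^2 + 2*q + 9))/(8*q^3 + 2*q^2 + 2*q + 9)^3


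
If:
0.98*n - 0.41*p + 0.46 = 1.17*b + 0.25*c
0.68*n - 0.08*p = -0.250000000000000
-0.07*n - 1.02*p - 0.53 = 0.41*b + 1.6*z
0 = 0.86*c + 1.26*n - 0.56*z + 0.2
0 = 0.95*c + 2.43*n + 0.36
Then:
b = 0.30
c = 1.09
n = -0.57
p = -1.76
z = 0.74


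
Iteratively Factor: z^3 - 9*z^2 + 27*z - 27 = (z - 3)*(z^2 - 6*z + 9) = (z - 3)^2*(z - 3)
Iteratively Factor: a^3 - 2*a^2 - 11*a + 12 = (a - 4)*(a^2 + 2*a - 3) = (a - 4)*(a - 1)*(a + 3)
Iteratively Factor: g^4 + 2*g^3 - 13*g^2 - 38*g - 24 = (g + 2)*(g^3 - 13*g - 12) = (g + 1)*(g + 2)*(g^2 - g - 12) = (g + 1)*(g + 2)*(g + 3)*(g - 4)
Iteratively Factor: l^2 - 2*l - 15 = (l + 3)*(l - 5)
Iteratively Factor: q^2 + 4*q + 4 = (q + 2)*(q + 2)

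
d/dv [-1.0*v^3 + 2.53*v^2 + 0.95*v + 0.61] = -3.0*v^2 + 5.06*v + 0.95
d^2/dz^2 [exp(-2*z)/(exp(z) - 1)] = 4*exp(-2*z)/(exp(z) - 1) + 5/(exp(z) - 1)^3 - 3*exp(-z)/(exp(z) - 1)^3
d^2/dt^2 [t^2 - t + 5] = 2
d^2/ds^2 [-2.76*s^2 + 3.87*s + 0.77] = -5.52000000000000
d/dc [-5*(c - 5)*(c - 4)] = 45 - 10*c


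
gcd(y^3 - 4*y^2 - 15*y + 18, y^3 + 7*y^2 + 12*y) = y + 3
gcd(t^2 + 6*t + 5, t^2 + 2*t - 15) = t + 5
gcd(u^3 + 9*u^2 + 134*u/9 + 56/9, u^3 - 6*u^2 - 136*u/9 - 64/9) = u^2 + 2*u + 8/9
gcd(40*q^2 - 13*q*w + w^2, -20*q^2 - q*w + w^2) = 5*q - w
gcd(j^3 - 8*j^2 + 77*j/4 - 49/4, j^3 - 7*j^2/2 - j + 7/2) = j^2 - 9*j/2 + 7/2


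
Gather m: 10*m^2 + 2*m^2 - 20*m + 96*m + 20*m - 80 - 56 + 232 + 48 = 12*m^2 + 96*m + 144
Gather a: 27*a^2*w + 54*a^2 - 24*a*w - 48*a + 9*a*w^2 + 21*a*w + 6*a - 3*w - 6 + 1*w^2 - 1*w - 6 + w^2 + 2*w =a^2*(27*w + 54) + a*(9*w^2 - 3*w - 42) + 2*w^2 - 2*w - 12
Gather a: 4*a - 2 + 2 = 4*a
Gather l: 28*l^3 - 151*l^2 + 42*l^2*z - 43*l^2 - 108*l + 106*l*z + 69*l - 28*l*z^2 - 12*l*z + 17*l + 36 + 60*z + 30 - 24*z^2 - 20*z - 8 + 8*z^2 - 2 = 28*l^3 + l^2*(42*z - 194) + l*(-28*z^2 + 94*z - 22) - 16*z^2 + 40*z + 56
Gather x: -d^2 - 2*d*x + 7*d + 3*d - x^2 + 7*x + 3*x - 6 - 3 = -d^2 + 10*d - x^2 + x*(10 - 2*d) - 9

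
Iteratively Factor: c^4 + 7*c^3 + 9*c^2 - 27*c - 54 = (c + 3)*(c^3 + 4*c^2 - 3*c - 18) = (c - 2)*(c + 3)*(c^2 + 6*c + 9) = (c - 2)*(c + 3)^2*(c + 3)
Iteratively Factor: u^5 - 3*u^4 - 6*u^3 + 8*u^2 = (u - 1)*(u^4 - 2*u^3 - 8*u^2) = u*(u - 1)*(u^3 - 2*u^2 - 8*u) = u*(u - 4)*(u - 1)*(u^2 + 2*u) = u^2*(u - 4)*(u - 1)*(u + 2)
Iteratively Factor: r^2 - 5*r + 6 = (r - 3)*(r - 2)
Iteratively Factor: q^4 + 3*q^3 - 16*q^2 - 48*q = (q + 3)*(q^3 - 16*q) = (q + 3)*(q + 4)*(q^2 - 4*q) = (q - 4)*(q + 3)*(q + 4)*(q)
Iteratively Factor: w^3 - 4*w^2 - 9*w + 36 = (w - 3)*(w^2 - w - 12) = (w - 3)*(w + 3)*(w - 4)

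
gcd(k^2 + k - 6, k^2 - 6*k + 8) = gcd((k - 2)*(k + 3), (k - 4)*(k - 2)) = k - 2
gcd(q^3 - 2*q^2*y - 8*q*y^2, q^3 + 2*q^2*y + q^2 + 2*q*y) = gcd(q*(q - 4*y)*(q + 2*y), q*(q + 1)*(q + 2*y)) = q^2 + 2*q*y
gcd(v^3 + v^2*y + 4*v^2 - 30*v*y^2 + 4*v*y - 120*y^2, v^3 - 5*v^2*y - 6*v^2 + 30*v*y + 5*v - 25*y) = -v + 5*y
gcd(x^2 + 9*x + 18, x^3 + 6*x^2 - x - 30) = x + 3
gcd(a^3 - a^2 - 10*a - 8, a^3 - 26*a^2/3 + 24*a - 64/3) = a - 4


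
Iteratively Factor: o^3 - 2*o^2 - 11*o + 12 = (o - 4)*(o^2 + 2*o - 3) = (o - 4)*(o - 1)*(o + 3)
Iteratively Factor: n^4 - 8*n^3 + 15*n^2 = (n)*(n^3 - 8*n^2 + 15*n) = n*(n - 3)*(n^2 - 5*n) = n^2*(n - 3)*(n - 5)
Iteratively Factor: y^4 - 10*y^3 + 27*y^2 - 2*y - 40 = (y + 1)*(y^3 - 11*y^2 + 38*y - 40) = (y - 2)*(y + 1)*(y^2 - 9*y + 20) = (y - 5)*(y - 2)*(y + 1)*(y - 4)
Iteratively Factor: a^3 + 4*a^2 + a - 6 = (a - 1)*(a^2 + 5*a + 6) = (a - 1)*(a + 3)*(a + 2)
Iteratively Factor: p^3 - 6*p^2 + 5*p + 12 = (p - 3)*(p^2 - 3*p - 4) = (p - 4)*(p - 3)*(p + 1)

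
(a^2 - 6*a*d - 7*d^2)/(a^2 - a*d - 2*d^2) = (a - 7*d)/(a - 2*d)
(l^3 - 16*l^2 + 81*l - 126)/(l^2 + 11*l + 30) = (l^3 - 16*l^2 + 81*l - 126)/(l^2 + 11*l + 30)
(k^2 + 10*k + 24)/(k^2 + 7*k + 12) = (k + 6)/(k + 3)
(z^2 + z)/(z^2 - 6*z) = (z + 1)/(z - 6)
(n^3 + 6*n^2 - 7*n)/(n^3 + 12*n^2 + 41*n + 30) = n*(n^2 + 6*n - 7)/(n^3 + 12*n^2 + 41*n + 30)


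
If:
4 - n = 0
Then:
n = 4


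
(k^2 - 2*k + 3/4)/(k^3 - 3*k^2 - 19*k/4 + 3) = (2*k - 3)/(2*k^2 - 5*k - 12)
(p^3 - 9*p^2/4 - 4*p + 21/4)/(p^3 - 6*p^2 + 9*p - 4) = (4*p^2 - 5*p - 21)/(4*(p^2 - 5*p + 4))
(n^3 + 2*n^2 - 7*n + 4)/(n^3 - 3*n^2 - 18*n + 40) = (n^2 - 2*n + 1)/(n^2 - 7*n + 10)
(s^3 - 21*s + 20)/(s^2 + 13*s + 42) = (s^3 - 21*s + 20)/(s^2 + 13*s + 42)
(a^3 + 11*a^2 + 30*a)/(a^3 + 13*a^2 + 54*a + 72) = a*(a + 5)/(a^2 + 7*a + 12)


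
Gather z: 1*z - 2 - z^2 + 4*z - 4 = -z^2 + 5*z - 6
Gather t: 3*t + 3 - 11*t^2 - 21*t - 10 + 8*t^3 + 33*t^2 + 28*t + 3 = 8*t^3 + 22*t^2 + 10*t - 4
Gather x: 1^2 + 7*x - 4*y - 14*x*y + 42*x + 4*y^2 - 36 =x*(49 - 14*y) + 4*y^2 - 4*y - 35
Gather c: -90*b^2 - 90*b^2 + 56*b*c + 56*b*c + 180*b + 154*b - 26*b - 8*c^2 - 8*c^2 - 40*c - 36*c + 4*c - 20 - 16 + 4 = -180*b^2 + 308*b - 16*c^2 + c*(112*b - 72) - 32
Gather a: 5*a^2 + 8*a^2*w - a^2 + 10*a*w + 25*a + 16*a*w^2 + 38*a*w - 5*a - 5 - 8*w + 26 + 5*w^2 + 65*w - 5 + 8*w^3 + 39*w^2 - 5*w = a^2*(8*w + 4) + a*(16*w^2 + 48*w + 20) + 8*w^3 + 44*w^2 + 52*w + 16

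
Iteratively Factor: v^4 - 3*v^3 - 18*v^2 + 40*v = (v - 5)*(v^3 + 2*v^2 - 8*v) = (v - 5)*(v + 4)*(v^2 - 2*v) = (v - 5)*(v - 2)*(v + 4)*(v)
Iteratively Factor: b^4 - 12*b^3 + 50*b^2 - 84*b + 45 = (b - 1)*(b^3 - 11*b^2 + 39*b - 45) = (b - 5)*(b - 1)*(b^2 - 6*b + 9) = (b - 5)*(b - 3)*(b - 1)*(b - 3)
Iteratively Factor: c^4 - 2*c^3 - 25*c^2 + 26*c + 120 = (c + 2)*(c^3 - 4*c^2 - 17*c + 60) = (c - 3)*(c + 2)*(c^2 - c - 20) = (c - 3)*(c + 2)*(c + 4)*(c - 5)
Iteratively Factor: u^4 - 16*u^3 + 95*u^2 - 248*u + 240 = (u - 4)*(u^3 - 12*u^2 + 47*u - 60) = (u - 4)*(u - 3)*(u^2 - 9*u + 20) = (u - 4)^2*(u - 3)*(u - 5)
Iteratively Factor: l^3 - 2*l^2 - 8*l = (l + 2)*(l^2 - 4*l) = l*(l + 2)*(l - 4)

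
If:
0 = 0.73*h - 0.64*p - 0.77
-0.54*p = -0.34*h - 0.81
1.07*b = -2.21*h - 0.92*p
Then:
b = -15.08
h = 5.29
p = 4.83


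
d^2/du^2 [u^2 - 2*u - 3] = 2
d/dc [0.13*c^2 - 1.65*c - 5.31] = 0.26*c - 1.65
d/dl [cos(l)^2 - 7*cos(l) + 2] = (7 - 2*cos(l))*sin(l)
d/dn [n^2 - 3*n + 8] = 2*n - 3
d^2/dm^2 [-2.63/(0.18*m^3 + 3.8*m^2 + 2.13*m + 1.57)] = ((2.8404*m + 19.988)*(0.18*m^3 + 3.8*m^2 + 2.13*m + 1.57) - 2.63*(0.54*m^2 + 7.6*m + 2.13)*(1.08*m^2 + 15.2*m + 4.26))/(0.18*m^3 + 3.8*m^2 + 2.13*m + 1.57)^3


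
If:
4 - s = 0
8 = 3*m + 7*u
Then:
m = 8/3 - 7*u/3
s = 4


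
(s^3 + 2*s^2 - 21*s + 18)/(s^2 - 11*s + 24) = (s^2 + 5*s - 6)/(s - 8)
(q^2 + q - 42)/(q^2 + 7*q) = (q - 6)/q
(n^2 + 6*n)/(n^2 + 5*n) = (n + 6)/(n + 5)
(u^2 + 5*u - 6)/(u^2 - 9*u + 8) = (u + 6)/(u - 8)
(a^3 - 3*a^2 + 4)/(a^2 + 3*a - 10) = (a^2 - a - 2)/(a + 5)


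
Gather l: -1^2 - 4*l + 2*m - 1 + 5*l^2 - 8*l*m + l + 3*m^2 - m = 5*l^2 + l*(-8*m - 3) + 3*m^2 + m - 2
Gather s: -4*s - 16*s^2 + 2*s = -16*s^2 - 2*s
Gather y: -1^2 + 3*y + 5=3*y + 4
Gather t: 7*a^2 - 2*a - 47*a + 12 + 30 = 7*a^2 - 49*a + 42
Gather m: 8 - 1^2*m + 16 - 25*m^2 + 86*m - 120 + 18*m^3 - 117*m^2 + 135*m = 18*m^3 - 142*m^2 + 220*m - 96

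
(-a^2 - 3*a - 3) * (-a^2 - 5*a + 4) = a^4 + 8*a^3 + 14*a^2 + 3*a - 12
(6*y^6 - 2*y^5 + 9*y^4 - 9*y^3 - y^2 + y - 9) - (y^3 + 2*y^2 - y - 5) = 6*y^6 - 2*y^5 + 9*y^4 - 10*y^3 - 3*y^2 + 2*y - 4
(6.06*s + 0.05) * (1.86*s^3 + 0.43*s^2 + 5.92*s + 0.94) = 11.2716*s^4 + 2.6988*s^3 + 35.8967*s^2 + 5.9924*s + 0.047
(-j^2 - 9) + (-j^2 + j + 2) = -2*j^2 + j - 7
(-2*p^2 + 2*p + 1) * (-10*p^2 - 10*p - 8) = 20*p^4 - 14*p^2 - 26*p - 8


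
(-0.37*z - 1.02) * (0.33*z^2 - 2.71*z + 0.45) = -0.1221*z^3 + 0.6661*z^2 + 2.5977*z - 0.459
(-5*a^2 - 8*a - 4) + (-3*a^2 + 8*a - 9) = -8*a^2 - 13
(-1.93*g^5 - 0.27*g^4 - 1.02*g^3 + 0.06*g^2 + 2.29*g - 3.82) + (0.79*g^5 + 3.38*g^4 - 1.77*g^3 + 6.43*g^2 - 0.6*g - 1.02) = -1.14*g^5 + 3.11*g^4 - 2.79*g^3 + 6.49*g^2 + 1.69*g - 4.84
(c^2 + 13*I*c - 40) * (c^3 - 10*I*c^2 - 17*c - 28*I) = c^5 + 3*I*c^4 + 73*c^3 + 151*I*c^2 + 1044*c + 1120*I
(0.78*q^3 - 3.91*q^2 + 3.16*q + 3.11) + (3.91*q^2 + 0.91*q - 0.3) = 0.78*q^3 + 4.07*q + 2.81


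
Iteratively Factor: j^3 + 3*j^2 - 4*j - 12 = (j + 2)*(j^2 + j - 6) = (j - 2)*(j + 2)*(j + 3)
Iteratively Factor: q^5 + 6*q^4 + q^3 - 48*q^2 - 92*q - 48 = (q + 2)*(q^4 + 4*q^3 - 7*q^2 - 34*q - 24) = (q + 2)*(q + 4)*(q^3 - 7*q - 6) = (q + 1)*(q + 2)*(q + 4)*(q^2 - q - 6) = (q - 3)*(q + 1)*(q + 2)*(q + 4)*(q + 2)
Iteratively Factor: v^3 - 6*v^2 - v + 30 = (v - 3)*(v^2 - 3*v - 10) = (v - 5)*(v - 3)*(v + 2)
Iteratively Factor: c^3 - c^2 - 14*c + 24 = (c - 3)*(c^2 + 2*c - 8) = (c - 3)*(c - 2)*(c + 4)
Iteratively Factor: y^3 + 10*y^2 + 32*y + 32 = (y + 2)*(y^2 + 8*y + 16) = (y + 2)*(y + 4)*(y + 4)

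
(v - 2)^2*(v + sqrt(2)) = v^3 - 4*v^2 + sqrt(2)*v^2 - 4*sqrt(2)*v + 4*v + 4*sqrt(2)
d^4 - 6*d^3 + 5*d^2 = d^2*(d - 5)*(d - 1)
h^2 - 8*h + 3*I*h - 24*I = (h - 8)*(h + 3*I)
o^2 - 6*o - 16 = (o - 8)*(o + 2)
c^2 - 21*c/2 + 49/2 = (c - 7)*(c - 7/2)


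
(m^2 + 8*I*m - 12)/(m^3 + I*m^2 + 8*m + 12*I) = (m + 6*I)/(m^2 - I*m + 6)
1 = 1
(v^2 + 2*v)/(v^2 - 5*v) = (v + 2)/(v - 5)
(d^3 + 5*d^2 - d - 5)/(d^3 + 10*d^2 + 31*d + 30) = (d^2 - 1)/(d^2 + 5*d + 6)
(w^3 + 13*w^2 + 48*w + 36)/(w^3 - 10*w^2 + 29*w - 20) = (w^3 + 13*w^2 + 48*w + 36)/(w^3 - 10*w^2 + 29*w - 20)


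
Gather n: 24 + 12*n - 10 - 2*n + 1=10*n + 15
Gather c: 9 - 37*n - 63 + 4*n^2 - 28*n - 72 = 4*n^2 - 65*n - 126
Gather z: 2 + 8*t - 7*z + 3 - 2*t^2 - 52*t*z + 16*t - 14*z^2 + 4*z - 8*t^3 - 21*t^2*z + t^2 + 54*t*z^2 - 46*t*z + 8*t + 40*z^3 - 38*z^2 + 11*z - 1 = -8*t^3 - t^2 + 32*t + 40*z^3 + z^2*(54*t - 52) + z*(-21*t^2 - 98*t + 8) + 4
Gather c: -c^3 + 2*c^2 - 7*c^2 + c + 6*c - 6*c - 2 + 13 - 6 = -c^3 - 5*c^2 + c + 5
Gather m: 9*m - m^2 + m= -m^2 + 10*m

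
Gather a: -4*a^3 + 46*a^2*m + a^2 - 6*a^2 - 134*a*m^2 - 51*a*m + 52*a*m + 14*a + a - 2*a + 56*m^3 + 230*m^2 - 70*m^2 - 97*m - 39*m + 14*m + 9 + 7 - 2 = -4*a^3 + a^2*(46*m - 5) + a*(-134*m^2 + m + 13) + 56*m^3 + 160*m^2 - 122*m + 14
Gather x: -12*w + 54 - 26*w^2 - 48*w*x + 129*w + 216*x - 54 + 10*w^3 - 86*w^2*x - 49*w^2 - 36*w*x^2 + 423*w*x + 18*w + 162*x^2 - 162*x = 10*w^3 - 75*w^2 + 135*w + x^2*(162 - 36*w) + x*(-86*w^2 + 375*w + 54)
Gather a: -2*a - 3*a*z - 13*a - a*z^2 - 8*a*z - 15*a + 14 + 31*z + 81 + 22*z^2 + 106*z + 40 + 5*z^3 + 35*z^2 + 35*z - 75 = a*(-z^2 - 11*z - 30) + 5*z^3 + 57*z^2 + 172*z + 60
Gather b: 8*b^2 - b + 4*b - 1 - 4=8*b^2 + 3*b - 5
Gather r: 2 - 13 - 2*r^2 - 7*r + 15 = -2*r^2 - 7*r + 4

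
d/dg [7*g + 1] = 7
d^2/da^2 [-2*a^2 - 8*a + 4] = -4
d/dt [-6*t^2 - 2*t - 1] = -12*t - 2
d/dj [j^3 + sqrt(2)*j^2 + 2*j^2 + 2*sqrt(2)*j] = 3*j^2 + 2*sqrt(2)*j + 4*j + 2*sqrt(2)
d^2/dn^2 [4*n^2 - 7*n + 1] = 8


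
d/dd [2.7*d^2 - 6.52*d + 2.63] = 5.4*d - 6.52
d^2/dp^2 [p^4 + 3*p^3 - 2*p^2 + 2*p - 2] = 12*p^2 + 18*p - 4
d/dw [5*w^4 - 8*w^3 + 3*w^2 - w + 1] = 20*w^3 - 24*w^2 + 6*w - 1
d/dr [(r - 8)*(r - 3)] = 2*r - 11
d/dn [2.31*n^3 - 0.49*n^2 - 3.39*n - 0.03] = 6.93*n^2 - 0.98*n - 3.39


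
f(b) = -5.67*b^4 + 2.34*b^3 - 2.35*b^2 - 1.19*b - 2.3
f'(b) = -22.68*b^3 + 7.02*b^2 - 4.7*b - 1.19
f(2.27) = -140.29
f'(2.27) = -240.98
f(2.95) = -395.60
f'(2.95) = -536.21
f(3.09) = -476.29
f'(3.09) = -617.83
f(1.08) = -11.09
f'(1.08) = -26.65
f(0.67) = -4.59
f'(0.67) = -8.01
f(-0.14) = -2.19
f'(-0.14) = -0.33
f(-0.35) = -2.36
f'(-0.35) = 2.29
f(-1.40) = -33.44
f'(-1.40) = 81.38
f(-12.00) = -121943.06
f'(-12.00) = 40257.13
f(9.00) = -35698.37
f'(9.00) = -16008.59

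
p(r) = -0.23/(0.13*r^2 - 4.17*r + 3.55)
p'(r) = -0.23*(4.17 - 0.26*r)/(0.13*r^2 - 4.17*r + 3.55)^2 = (0.0598*r - 0.9591)/(0.13*r^2 - 4.17*r + 3.55)^2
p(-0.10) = -0.06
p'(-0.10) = -0.06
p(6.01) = 0.01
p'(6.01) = -0.00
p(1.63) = 0.08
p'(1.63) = -0.10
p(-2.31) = -0.02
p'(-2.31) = -0.01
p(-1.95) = -0.02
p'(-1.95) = -0.01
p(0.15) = -0.08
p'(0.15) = -0.11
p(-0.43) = -0.04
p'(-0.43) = -0.03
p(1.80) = 0.07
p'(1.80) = -0.07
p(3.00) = 0.03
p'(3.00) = -0.01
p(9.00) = 0.01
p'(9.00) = -0.00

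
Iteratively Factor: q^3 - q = (q + 1)*(q^2 - q) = (q - 1)*(q + 1)*(q)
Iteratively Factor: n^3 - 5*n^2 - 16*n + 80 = (n + 4)*(n^2 - 9*n + 20) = (n - 5)*(n + 4)*(n - 4)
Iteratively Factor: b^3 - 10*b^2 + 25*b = (b - 5)*(b^2 - 5*b) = b*(b - 5)*(b - 5)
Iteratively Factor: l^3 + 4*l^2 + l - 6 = (l - 1)*(l^2 + 5*l + 6) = (l - 1)*(l + 3)*(l + 2)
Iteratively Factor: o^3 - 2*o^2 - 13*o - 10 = (o + 2)*(o^2 - 4*o - 5) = (o - 5)*(o + 2)*(o + 1)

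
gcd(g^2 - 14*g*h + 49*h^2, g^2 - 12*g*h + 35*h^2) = g - 7*h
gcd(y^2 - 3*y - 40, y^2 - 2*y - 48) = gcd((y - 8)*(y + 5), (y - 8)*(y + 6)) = y - 8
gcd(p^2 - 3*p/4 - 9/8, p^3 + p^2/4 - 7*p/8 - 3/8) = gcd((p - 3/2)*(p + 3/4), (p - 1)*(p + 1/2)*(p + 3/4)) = p + 3/4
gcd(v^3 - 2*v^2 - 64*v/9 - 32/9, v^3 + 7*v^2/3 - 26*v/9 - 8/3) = v + 2/3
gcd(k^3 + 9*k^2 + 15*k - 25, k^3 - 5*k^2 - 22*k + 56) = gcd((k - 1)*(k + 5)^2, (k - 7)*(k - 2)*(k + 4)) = 1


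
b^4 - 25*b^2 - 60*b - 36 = (b - 6)*(b + 1)*(b + 2)*(b + 3)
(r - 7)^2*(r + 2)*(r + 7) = r^4 - 5*r^3 - 63*r^2 + 245*r + 686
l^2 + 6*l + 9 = (l + 3)^2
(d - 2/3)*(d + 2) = d^2 + 4*d/3 - 4/3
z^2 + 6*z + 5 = (z + 1)*(z + 5)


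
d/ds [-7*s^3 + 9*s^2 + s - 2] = -21*s^2 + 18*s + 1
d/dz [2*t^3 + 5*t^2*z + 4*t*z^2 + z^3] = 5*t^2 + 8*t*z + 3*z^2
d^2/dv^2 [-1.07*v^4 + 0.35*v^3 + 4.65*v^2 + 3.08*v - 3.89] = -12.84*v^2 + 2.1*v + 9.3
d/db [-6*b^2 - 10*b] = -12*b - 10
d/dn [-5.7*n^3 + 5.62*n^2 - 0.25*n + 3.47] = -17.1*n^2 + 11.24*n - 0.25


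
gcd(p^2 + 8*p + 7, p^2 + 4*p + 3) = p + 1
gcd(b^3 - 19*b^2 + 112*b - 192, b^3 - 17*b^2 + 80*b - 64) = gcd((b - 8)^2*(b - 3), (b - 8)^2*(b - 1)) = b^2 - 16*b + 64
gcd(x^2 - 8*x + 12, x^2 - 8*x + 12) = x^2 - 8*x + 12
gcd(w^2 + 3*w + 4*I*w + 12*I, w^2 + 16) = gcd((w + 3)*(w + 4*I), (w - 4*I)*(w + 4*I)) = w + 4*I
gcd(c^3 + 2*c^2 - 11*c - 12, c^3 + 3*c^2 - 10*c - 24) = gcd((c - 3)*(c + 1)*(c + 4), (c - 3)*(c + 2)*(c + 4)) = c^2 + c - 12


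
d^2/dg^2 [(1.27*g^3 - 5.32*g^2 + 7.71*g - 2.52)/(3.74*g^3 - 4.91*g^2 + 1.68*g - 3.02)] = (-5.6843418860808e-14*g^7 - 102.185028*g^6 + 599.188392000001*g^5 - 899.783412*g^4 + 55.7735780000003*g^3 + 1020.133752*g^2 - 662.510604*g + 41.703088)/(52.313624*g^9 - 206.037348*g^8 + 340.990386*g^7 - 430.201499*g^6 + 485.91696*g^5 - 373.844922*g^4 + 256.540776*g^3 - 159.914436*g^2 + 45.966816*g - 27.543608)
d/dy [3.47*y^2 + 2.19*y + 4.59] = 6.94*y + 2.19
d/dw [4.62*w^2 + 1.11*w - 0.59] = 9.24*w + 1.11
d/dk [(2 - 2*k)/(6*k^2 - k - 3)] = 2*(-6*k^2 + k + (k - 1)*(12*k - 1) + 3)/(-6*k^2 + k + 3)^2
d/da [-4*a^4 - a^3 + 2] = a^2*(-16*a - 3)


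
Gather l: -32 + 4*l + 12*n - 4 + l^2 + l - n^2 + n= l^2 + 5*l - n^2 + 13*n - 36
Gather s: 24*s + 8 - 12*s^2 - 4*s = -12*s^2 + 20*s + 8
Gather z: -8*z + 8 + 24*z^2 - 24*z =24*z^2 - 32*z + 8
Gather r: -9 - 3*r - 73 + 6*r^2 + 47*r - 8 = 6*r^2 + 44*r - 90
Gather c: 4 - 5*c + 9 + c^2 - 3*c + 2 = c^2 - 8*c + 15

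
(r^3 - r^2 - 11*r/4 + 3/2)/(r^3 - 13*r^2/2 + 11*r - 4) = (r + 3/2)/(r - 4)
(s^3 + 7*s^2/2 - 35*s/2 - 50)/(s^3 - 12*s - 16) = (2*s^2 + 15*s + 25)/(2*(s^2 + 4*s + 4))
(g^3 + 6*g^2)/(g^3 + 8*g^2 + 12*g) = g/(g + 2)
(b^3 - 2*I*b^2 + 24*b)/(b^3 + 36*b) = (b + 4*I)/(b + 6*I)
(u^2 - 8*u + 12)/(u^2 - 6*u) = (u - 2)/u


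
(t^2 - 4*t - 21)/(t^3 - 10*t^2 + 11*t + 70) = (t + 3)/(t^2 - 3*t - 10)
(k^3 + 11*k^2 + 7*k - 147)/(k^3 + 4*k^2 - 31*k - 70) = (k^2 + 4*k - 21)/(k^2 - 3*k - 10)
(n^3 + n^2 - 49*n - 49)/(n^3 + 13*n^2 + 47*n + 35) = (n - 7)/(n + 5)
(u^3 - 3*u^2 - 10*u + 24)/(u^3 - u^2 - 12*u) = (u - 2)/u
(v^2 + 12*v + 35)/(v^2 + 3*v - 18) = (v^2 + 12*v + 35)/(v^2 + 3*v - 18)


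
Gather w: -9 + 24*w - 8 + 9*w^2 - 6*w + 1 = 9*w^2 + 18*w - 16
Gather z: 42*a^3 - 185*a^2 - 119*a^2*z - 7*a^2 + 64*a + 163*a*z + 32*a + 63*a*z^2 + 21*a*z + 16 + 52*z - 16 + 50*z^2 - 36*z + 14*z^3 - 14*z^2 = 42*a^3 - 192*a^2 + 96*a + 14*z^3 + z^2*(63*a + 36) + z*(-119*a^2 + 184*a + 16)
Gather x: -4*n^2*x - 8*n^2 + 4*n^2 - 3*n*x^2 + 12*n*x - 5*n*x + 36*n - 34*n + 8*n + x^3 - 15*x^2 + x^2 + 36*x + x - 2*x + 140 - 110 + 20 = -4*n^2 + 10*n + x^3 + x^2*(-3*n - 14) + x*(-4*n^2 + 7*n + 35) + 50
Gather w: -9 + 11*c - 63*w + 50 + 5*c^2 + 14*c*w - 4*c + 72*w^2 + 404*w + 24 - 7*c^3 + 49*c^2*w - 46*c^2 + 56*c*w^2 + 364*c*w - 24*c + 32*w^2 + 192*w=-7*c^3 - 41*c^2 - 17*c + w^2*(56*c + 104) + w*(49*c^2 + 378*c + 533) + 65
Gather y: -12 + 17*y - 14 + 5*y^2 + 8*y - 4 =5*y^2 + 25*y - 30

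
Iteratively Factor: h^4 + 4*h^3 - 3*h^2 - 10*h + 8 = (h - 1)*(h^3 + 5*h^2 + 2*h - 8) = (h - 1)*(h + 4)*(h^2 + h - 2) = (h - 1)*(h + 2)*(h + 4)*(h - 1)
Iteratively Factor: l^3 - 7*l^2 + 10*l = (l - 5)*(l^2 - 2*l) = l*(l - 5)*(l - 2)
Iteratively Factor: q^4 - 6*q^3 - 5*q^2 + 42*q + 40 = (q + 1)*(q^3 - 7*q^2 + 2*q + 40) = (q - 5)*(q + 1)*(q^2 - 2*q - 8) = (q - 5)*(q + 1)*(q + 2)*(q - 4)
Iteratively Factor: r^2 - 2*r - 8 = (r + 2)*(r - 4)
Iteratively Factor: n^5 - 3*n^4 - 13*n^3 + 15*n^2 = (n - 5)*(n^4 + 2*n^3 - 3*n^2) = (n - 5)*(n + 3)*(n^3 - n^2) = n*(n - 5)*(n + 3)*(n^2 - n) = n^2*(n - 5)*(n + 3)*(n - 1)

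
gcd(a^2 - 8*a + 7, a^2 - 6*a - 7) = a - 7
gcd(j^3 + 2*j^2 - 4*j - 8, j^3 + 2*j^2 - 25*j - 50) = j + 2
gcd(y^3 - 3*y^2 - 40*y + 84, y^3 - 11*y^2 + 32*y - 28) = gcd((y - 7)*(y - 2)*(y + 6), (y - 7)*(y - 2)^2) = y^2 - 9*y + 14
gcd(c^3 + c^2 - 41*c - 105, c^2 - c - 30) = c + 5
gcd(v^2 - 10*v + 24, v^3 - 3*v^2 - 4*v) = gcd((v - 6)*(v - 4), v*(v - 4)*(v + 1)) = v - 4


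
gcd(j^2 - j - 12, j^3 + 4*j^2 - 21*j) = 1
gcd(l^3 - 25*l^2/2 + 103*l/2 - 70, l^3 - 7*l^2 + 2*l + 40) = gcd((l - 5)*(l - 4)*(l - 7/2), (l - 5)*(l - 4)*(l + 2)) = l^2 - 9*l + 20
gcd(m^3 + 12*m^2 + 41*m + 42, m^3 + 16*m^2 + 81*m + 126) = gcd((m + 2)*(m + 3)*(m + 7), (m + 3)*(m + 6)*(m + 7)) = m^2 + 10*m + 21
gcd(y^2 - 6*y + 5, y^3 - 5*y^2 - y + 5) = y^2 - 6*y + 5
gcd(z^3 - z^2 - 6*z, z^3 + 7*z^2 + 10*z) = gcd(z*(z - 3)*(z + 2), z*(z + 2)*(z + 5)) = z^2 + 2*z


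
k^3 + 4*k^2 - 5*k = k*(k - 1)*(k + 5)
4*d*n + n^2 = n*(4*d + n)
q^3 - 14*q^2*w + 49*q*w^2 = q*(q - 7*w)^2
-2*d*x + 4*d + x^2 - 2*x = (-2*d + x)*(x - 2)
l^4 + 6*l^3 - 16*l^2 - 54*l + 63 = (l - 3)*(l - 1)*(l + 3)*(l + 7)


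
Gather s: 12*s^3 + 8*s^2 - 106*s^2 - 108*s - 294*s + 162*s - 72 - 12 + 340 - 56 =12*s^3 - 98*s^2 - 240*s + 200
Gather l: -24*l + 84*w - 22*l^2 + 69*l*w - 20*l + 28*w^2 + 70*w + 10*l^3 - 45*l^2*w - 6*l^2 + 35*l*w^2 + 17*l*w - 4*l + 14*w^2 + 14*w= 10*l^3 + l^2*(-45*w - 28) + l*(35*w^2 + 86*w - 48) + 42*w^2 + 168*w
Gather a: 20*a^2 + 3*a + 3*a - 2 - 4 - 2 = 20*a^2 + 6*a - 8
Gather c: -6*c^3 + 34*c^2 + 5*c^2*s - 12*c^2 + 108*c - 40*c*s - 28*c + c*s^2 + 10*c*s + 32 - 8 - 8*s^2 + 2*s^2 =-6*c^3 + c^2*(5*s + 22) + c*(s^2 - 30*s + 80) - 6*s^2 + 24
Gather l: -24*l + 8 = 8 - 24*l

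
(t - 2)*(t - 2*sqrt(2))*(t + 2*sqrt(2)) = t^3 - 2*t^2 - 8*t + 16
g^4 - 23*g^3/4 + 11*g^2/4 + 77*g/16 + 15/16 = (g - 5)*(g - 3/2)*(g + 1/4)*(g + 1/2)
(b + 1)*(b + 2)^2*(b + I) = b^4 + 5*b^3 + I*b^3 + 8*b^2 + 5*I*b^2 + 4*b + 8*I*b + 4*I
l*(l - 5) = l^2 - 5*l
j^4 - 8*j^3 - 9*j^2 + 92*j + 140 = (j - 7)*(j - 5)*(j + 2)^2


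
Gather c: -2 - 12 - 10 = -24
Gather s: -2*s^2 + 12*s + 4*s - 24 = -2*s^2 + 16*s - 24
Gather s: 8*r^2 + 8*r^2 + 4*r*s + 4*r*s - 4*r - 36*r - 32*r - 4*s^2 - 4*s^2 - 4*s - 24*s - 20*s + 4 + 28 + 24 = 16*r^2 - 72*r - 8*s^2 + s*(8*r - 48) + 56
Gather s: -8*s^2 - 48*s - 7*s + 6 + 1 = -8*s^2 - 55*s + 7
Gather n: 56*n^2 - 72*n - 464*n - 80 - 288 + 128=56*n^2 - 536*n - 240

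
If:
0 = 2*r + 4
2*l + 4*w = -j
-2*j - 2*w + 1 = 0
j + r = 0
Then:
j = 2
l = 2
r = -2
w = -3/2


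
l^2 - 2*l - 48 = (l - 8)*(l + 6)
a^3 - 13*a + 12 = (a - 3)*(a - 1)*(a + 4)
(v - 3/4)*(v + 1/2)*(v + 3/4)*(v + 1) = v^4 + 3*v^3/2 - v^2/16 - 27*v/32 - 9/32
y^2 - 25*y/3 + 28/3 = (y - 7)*(y - 4/3)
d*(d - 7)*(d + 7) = d^3 - 49*d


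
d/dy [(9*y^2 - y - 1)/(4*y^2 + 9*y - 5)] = (85*y^2 - 82*y + 14)/(16*y^4 + 72*y^3 + 41*y^2 - 90*y + 25)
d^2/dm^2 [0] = 0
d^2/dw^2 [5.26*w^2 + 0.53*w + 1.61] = 10.5200000000000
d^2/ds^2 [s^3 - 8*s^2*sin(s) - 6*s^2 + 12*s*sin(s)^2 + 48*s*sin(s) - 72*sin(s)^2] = 8*s^2*sin(s) - 48*s*sin(s) - 32*s*cos(s) + 24*s*cos(2*s) + 6*s - 16*sin(s) + 24*sin(2*s) + 96*cos(s) - 144*cos(2*s) - 12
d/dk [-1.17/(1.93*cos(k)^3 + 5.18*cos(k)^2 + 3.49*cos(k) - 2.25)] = (6.7743*sin(k)^2 - 12.1212*cos(k) - 10.8576)*sin(k)/(1.93*cos(k)^3 + 5.18*cos(k)^2 + 3.49*cos(k) - 2.25)^2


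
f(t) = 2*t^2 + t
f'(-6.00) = -23.00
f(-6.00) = 66.00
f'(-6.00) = -23.00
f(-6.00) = 66.00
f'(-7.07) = -27.28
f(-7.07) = 92.90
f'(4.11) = 17.44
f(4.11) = 37.89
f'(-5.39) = -20.56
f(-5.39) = 52.71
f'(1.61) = 7.44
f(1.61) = 6.79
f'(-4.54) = -17.16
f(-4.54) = 36.68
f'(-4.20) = -15.80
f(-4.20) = 31.08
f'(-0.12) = 0.52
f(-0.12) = -0.09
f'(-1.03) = -3.12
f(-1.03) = 1.09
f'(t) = 4*t + 1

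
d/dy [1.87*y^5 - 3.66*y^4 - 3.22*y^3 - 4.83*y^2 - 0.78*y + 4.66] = 9.35*y^4 - 14.64*y^3 - 9.66*y^2 - 9.66*y - 0.78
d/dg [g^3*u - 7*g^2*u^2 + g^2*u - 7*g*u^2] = u*(3*g^2 - 14*g*u + 2*g - 7*u)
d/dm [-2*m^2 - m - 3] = -4*m - 1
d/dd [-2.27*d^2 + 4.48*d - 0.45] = 4.48 - 4.54*d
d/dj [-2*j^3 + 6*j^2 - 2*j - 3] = -6*j^2 + 12*j - 2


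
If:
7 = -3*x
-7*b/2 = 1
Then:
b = -2/7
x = -7/3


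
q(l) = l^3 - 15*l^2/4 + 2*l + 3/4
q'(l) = 3*l^2 - 15*l/2 + 2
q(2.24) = -2.35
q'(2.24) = 0.25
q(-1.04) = -6.51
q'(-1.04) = 13.04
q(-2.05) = -27.72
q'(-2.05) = 29.98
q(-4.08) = -137.75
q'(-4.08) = 82.54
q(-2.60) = -47.38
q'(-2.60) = 41.78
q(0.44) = 0.99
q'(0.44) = -0.72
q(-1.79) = -20.58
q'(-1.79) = 25.04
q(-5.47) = -286.06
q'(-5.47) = 132.79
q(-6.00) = -362.25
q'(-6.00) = 155.00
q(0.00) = 0.75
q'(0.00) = 2.00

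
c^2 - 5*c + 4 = (c - 4)*(c - 1)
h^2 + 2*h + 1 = (h + 1)^2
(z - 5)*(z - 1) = z^2 - 6*z + 5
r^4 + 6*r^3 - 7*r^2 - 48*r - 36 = (r - 3)*(r + 1)*(r + 2)*(r + 6)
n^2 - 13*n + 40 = (n - 8)*(n - 5)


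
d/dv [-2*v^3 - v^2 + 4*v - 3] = -6*v^2 - 2*v + 4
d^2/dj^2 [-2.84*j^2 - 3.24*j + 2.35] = -5.68000000000000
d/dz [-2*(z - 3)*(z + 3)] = -4*z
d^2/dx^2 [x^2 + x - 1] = 2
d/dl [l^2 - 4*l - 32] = 2*l - 4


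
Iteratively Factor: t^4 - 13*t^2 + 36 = (t - 2)*(t^3 + 2*t^2 - 9*t - 18) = (t - 2)*(t + 3)*(t^2 - t - 6) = (t - 2)*(t + 2)*(t + 3)*(t - 3)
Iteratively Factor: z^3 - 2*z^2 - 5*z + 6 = (z - 3)*(z^2 + z - 2) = (z - 3)*(z + 2)*(z - 1)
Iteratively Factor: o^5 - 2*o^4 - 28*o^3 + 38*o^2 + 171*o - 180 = (o - 1)*(o^4 - o^3 - 29*o^2 + 9*o + 180) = (o - 1)*(o + 3)*(o^3 - 4*o^2 - 17*o + 60) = (o - 5)*(o - 1)*(o + 3)*(o^2 + o - 12) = (o - 5)*(o - 3)*(o - 1)*(o + 3)*(o + 4)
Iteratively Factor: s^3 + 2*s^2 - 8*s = (s - 2)*(s^2 + 4*s) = s*(s - 2)*(s + 4)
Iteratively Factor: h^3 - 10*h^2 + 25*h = (h)*(h^2 - 10*h + 25) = h*(h - 5)*(h - 5)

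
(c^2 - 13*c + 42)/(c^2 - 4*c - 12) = (c - 7)/(c + 2)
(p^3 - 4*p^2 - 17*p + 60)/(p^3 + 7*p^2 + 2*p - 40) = (p^2 - 8*p + 15)/(p^2 + 3*p - 10)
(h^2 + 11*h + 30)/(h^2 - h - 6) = (h^2 + 11*h + 30)/(h^2 - h - 6)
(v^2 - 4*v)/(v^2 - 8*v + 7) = v*(v - 4)/(v^2 - 8*v + 7)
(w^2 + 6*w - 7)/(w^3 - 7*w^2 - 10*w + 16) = (w + 7)/(w^2 - 6*w - 16)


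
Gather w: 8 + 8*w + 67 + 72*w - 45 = 80*w + 30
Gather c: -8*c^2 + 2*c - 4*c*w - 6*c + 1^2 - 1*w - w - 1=-8*c^2 + c*(-4*w - 4) - 2*w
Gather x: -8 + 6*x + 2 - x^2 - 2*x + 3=-x^2 + 4*x - 3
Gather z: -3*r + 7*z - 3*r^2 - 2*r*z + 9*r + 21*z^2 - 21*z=-3*r^2 + 6*r + 21*z^2 + z*(-2*r - 14)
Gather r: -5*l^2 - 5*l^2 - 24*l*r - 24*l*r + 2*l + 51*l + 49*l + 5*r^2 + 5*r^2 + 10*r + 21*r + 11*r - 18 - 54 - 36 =-10*l^2 + 102*l + 10*r^2 + r*(42 - 48*l) - 108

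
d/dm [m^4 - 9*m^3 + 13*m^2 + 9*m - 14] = 4*m^3 - 27*m^2 + 26*m + 9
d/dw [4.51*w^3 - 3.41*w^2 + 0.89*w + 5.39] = 13.53*w^2 - 6.82*w + 0.89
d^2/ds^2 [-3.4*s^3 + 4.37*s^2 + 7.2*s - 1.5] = 8.74 - 20.4*s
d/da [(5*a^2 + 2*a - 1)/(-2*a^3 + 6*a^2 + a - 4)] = (10*a^4 + 8*a^3 - 13*a^2 - 28*a - 7)/(4*a^6 - 24*a^5 + 32*a^4 + 28*a^3 - 47*a^2 - 8*a + 16)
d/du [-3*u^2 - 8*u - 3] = -6*u - 8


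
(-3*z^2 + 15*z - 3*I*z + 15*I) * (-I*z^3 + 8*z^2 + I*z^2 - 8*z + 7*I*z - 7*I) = 3*I*z^5 - 27*z^4 - 18*I*z^4 + 162*z^3 - 30*I*z^3 - 114*z^2 + 270*I*z^2 - 126*z - 225*I*z + 105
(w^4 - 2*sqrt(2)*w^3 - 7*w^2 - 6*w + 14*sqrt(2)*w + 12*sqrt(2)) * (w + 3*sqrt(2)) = w^5 + sqrt(2)*w^4 - 19*w^3 - 7*sqrt(2)*w^2 - 6*w^2 - 6*sqrt(2)*w + 84*w + 72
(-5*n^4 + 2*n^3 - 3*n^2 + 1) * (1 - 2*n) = 10*n^5 - 9*n^4 + 8*n^3 - 3*n^2 - 2*n + 1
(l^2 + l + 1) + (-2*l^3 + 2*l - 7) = -2*l^3 + l^2 + 3*l - 6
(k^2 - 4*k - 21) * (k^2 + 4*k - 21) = k^4 - 58*k^2 + 441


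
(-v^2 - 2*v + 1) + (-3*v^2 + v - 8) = -4*v^2 - v - 7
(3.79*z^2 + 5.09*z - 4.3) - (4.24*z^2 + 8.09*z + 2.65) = -0.45*z^2 - 3.0*z - 6.95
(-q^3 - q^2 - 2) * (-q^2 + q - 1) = q^5 + 3*q^2 - 2*q + 2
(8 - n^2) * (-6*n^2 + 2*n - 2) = 6*n^4 - 2*n^3 - 46*n^2 + 16*n - 16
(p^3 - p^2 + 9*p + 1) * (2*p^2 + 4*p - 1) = 2*p^5 + 2*p^4 + 13*p^3 + 39*p^2 - 5*p - 1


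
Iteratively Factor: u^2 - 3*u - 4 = (u + 1)*(u - 4)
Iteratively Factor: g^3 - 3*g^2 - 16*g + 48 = (g - 4)*(g^2 + g - 12) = (g - 4)*(g - 3)*(g + 4)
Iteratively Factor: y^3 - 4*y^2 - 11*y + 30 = (y + 3)*(y^2 - 7*y + 10) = (y - 5)*(y + 3)*(y - 2)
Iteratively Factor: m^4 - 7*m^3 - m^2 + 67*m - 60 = (m - 4)*(m^3 - 3*m^2 - 13*m + 15) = (m - 4)*(m - 1)*(m^2 - 2*m - 15) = (m - 5)*(m - 4)*(m - 1)*(m + 3)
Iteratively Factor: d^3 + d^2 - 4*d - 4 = (d + 1)*(d^2 - 4) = (d - 2)*(d + 1)*(d + 2)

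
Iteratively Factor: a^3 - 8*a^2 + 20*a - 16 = (a - 2)*(a^2 - 6*a + 8) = (a - 4)*(a - 2)*(a - 2)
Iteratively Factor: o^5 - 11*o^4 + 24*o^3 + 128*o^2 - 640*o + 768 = (o - 3)*(o^4 - 8*o^3 + 128*o - 256) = (o - 4)*(o - 3)*(o^3 - 4*o^2 - 16*o + 64) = (o - 4)^2*(o - 3)*(o^2 - 16) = (o - 4)^2*(o - 3)*(o + 4)*(o - 4)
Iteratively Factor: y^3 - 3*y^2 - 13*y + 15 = (y - 1)*(y^2 - 2*y - 15) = (y - 1)*(y + 3)*(y - 5)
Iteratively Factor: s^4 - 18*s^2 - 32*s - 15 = (s - 5)*(s^3 + 5*s^2 + 7*s + 3) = (s - 5)*(s + 3)*(s^2 + 2*s + 1) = (s - 5)*(s + 1)*(s + 3)*(s + 1)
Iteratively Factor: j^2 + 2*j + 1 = (j + 1)*(j + 1)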